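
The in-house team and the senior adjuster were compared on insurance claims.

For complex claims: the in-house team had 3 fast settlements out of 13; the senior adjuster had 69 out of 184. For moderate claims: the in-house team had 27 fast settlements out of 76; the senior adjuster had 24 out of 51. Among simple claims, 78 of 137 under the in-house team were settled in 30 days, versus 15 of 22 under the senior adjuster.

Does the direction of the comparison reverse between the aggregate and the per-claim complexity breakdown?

Complex: the in-house team 3/13 = 23.1%, the senior adjuster 69/184 = 37.5% → the senior adjuster
Moderate: the in-house team 27/76 = 35.5%, the senior adjuster 24/51 = 47.1% → the senior adjuster
Simple: the in-house team 78/137 = 56.9%, the senior adjuster 15/22 = 68.2% → the senior adjuster
Overall: the in-house team 108/226 = 47.8%, the senior adjuster 108/257 = 42.0% → the in-house team
The senior adjuster wins each claim group but the in-house team wins overall — the comparison reverses. The senior adjuster's claims skew toward complex, which has a lower base rate.

Yes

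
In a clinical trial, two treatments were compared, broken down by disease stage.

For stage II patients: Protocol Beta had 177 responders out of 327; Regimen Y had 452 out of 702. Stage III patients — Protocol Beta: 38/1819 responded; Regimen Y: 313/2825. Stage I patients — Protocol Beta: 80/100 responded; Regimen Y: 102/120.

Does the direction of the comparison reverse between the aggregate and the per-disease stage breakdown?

No

Stage II: Protocol Beta 177/327 = 54.1%, Regimen Y 452/702 = 64.4% → Regimen Y
Stage III: Protocol Beta 38/1819 = 2.1%, Regimen Y 313/2825 = 11.1% → Regimen Y
Stage I: Protocol Beta 80/100 = 80.0%, Regimen Y 102/120 = 85.0% → Regimen Y
Overall: Protocol Beta 295/2246 = 13.1%, Regimen Y 867/3647 = 23.8% → Regimen Y
Regimen Y wins overall and in every disease group — no reversal.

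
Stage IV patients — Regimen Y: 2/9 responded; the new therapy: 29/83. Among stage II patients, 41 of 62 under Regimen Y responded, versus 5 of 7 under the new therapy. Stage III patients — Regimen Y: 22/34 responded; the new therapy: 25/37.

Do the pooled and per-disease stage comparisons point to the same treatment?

No

Stage IV: Regimen Y 2/9 = 22.2%, the new therapy 29/83 = 34.9% → the new therapy
Stage II: Regimen Y 41/62 = 66.1%, the new therapy 5/7 = 71.4% → the new therapy
Stage III: Regimen Y 22/34 = 64.7%, the new therapy 25/37 = 67.6% → the new therapy
Overall: Regimen Y 65/105 = 61.9%, the new therapy 59/127 = 46.5% → Regimen Y
The new therapy wins each disease group but Regimen Y wins overall — the comparison reverses. The new therapy's patients skew toward stage IV, which has a lower base rate.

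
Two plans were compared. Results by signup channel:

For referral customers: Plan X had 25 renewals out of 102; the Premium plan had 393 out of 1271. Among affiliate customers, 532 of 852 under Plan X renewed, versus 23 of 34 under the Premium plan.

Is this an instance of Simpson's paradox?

Yes

Referral: Plan X 25/102 = 24.5%, the Premium plan 393/1271 = 30.9% → the Premium plan
Affiliate: Plan X 532/852 = 62.4%, the Premium plan 23/34 = 67.6% → the Premium plan
Overall: Plan X 557/954 = 58.4%, the Premium plan 416/1305 = 31.9% → Plan X
The Premium plan wins each signup group but Plan X wins overall — the comparison reverses. The Premium plan's customers skew toward referral, which has a lower base rate.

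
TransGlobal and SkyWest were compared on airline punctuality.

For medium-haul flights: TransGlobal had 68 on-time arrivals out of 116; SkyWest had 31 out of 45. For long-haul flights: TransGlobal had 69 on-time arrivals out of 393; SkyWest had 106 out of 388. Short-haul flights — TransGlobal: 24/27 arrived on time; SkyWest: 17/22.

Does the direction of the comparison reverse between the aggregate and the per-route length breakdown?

No

Medium-haul: TransGlobal 68/116 = 58.6%, SkyWest 31/45 = 68.9% → SkyWest
Long-haul: TransGlobal 69/393 = 17.6%, SkyWest 106/388 = 27.3% → SkyWest
Short-haul: TransGlobal 24/27 = 88.9%, SkyWest 17/22 = 77.3% → TransGlobal
Overall: TransGlobal 161/536 = 30.0%, SkyWest 154/455 = 33.8% → SkyWest
Neither sweeps: TransGlobal wins 1 of 3 groups, SkyWest wins 2. SkyWest wins overall but not every group — no Simpson reversal.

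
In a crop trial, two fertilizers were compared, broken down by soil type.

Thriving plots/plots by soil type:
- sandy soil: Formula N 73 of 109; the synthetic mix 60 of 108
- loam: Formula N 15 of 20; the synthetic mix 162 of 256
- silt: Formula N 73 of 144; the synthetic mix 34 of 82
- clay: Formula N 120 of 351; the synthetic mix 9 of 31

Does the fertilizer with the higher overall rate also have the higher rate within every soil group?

No

Sandy soil: Formula N 73/109 = 67.0%, the synthetic mix 60/108 = 55.6% → Formula N
Loam: Formula N 15/20 = 75.0%, the synthetic mix 162/256 = 63.3% → Formula N
Silt: Formula N 73/144 = 50.7%, the synthetic mix 34/82 = 41.5% → Formula N
Clay: Formula N 120/351 = 34.2%, the synthetic mix 9/31 = 29.0% → Formula N
Overall: Formula N 281/624 = 45.0%, the synthetic mix 265/477 = 55.6% → the synthetic mix
Formula N wins each soil group but the synthetic mix wins overall — the comparison reverses. Formula N's plots skew toward clay, which has a lower base rate.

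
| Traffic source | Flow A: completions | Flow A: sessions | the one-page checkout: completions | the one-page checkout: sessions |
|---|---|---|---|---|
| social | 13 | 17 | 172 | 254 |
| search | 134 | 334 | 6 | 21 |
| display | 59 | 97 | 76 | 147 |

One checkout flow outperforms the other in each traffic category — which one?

Social: Flow A 13/17 = 76.5%, the one-page checkout 172/254 = 67.7% → Flow A
Search: Flow A 134/334 = 40.1%, the one-page checkout 6/21 = 28.6% → Flow A
Display: Flow A 59/97 = 60.8%, the one-page checkout 76/147 = 51.7% → Flow A
Flow A has the higher rate in all 3 groups.

Flow A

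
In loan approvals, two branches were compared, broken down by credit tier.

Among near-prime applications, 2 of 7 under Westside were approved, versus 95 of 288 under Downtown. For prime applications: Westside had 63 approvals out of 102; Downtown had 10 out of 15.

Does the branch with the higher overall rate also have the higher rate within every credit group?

Near-prime: Westside 2/7 = 28.6%, Downtown 95/288 = 33.0% → Downtown
Prime: Westside 63/102 = 61.8%, Downtown 10/15 = 66.7% → Downtown
Overall: Westside 65/109 = 59.6%, Downtown 105/303 = 34.7% → Westside
Downtown wins each credit group but Westside wins overall — the comparison reverses. Downtown's applications skew toward near-prime, which has a lower base rate.

No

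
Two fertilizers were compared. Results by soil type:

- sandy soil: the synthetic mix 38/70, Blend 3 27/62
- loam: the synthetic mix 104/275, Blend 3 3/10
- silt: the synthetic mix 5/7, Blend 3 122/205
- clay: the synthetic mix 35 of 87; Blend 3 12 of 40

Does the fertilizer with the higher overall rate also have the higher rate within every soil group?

No

Sandy soil: the synthetic mix 38/70 = 54.3%, Blend 3 27/62 = 43.5% → the synthetic mix
Loam: the synthetic mix 104/275 = 37.8%, Blend 3 3/10 = 30.0% → the synthetic mix
Silt: the synthetic mix 5/7 = 71.4%, Blend 3 122/205 = 59.5% → the synthetic mix
Clay: the synthetic mix 35/87 = 40.2%, Blend 3 12/40 = 30.0% → the synthetic mix
Overall: the synthetic mix 182/439 = 41.5%, Blend 3 164/317 = 51.7% → Blend 3
The synthetic mix wins each soil group but Blend 3 wins overall — the comparison reverses. The synthetic mix's plots skew toward loam, which has a lower base rate.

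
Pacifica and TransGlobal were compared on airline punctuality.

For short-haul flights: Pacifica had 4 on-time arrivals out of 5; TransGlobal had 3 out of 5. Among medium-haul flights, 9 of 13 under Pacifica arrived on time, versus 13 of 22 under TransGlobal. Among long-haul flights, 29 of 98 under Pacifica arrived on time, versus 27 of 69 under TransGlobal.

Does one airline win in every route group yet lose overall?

No

Short-haul: Pacifica 4/5 = 80.0%, TransGlobal 3/5 = 60.0% → Pacifica
Medium-haul: Pacifica 9/13 = 69.2%, TransGlobal 13/22 = 59.1% → Pacifica
Long-haul: Pacifica 29/98 = 29.6%, TransGlobal 27/69 = 39.1% → TransGlobal
Overall: Pacifica 42/116 = 36.2%, TransGlobal 43/96 = 44.8% → TransGlobal
Neither sweeps: Pacifica wins 2 of 3 groups, TransGlobal wins 1. TransGlobal wins overall but not every group — no Simpson reversal.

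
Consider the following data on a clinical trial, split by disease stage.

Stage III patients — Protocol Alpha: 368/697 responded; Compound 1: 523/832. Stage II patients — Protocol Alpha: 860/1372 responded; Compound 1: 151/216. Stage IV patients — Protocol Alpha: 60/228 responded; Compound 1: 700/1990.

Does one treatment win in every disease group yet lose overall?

Yes

Stage III: Protocol Alpha 368/697 = 52.8%, Compound 1 523/832 = 62.9% → Compound 1
Stage II: Protocol Alpha 860/1372 = 62.7%, Compound 1 151/216 = 69.9% → Compound 1
Stage IV: Protocol Alpha 60/228 = 26.3%, Compound 1 700/1990 = 35.2% → Compound 1
Overall: Protocol Alpha 1288/2297 = 56.1%, Compound 1 1374/3038 = 45.2% → Protocol Alpha
Compound 1 wins each disease group but Protocol Alpha wins overall — the comparison reverses. Compound 1's patients skew toward stage IV, which has a lower base rate.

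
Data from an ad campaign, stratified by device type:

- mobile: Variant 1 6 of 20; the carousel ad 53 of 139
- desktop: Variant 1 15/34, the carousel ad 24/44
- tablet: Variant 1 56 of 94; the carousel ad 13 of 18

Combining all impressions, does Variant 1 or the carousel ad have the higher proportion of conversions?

Mobile: Variant 1 6/20 = 30.0%, the carousel ad 53/139 = 38.1% → the carousel ad
Desktop: Variant 1 15/34 = 44.1%, the carousel ad 24/44 = 54.5% → the carousel ad
Tablet: Variant 1 56/94 = 59.6%, the carousel ad 13/18 = 72.2% → the carousel ad
Overall: Variant 1 77/148 = 52.0%, the carousel ad 90/201 = 44.8% → Variant 1
(The carousel ad wins every device group but Variant 1 wins overall — the carousel ad's impressions skew toward the low-rate mobile group.)

Variant 1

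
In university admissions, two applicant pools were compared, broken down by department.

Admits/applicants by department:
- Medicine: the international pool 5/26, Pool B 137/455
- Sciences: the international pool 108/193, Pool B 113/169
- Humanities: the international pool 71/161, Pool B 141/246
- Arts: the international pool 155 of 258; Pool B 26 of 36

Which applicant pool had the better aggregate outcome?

the international pool

Medicine: the international pool 5/26 = 19.2%, Pool B 137/455 = 30.1% → Pool B
Sciences: the international pool 108/193 = 56.0%, Pool B 113/169 = 66.9% → Pool B
Humanities: the international pool 71/161 = 44.1%, Pool B 141/246 = 57.3% → Pool B
Arts: the international pool 155/258 = 60.1%, Pool B 26/36 = 72.2% → Pool B
Overall: the international pool 339/638 = 53.1%, Pool B 417/906 = 46.0% → the international pool
(Pool B wins every department group but the international pool wins overall — Pool B's applicants skew toward the low-rate Medicine group.)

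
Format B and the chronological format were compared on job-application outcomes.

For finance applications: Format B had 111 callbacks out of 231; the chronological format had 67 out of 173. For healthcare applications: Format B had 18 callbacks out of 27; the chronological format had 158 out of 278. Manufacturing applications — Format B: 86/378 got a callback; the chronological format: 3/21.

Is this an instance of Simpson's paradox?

Yes

Finance: Format B 111/231 = 48.1%, the chronological format 67/173 = 38.7% → Format B
Healthcare: Format B 18/27 = 66.7%, the chronological format 158/278 = 56.8% → Format B
Manufacturing: Format B 86/378 = 22.8%, the chronological format 3/21 = 14.3% → Format B
Overall: Format B 215/636 = 33.8%, the chronological format 228/472 = 48.3% → the chronological format
Format B wins each industry group but the chronological format wins overall — the comparison reverses. Format B's applications skew toward manufacturing, which has a lower base rate.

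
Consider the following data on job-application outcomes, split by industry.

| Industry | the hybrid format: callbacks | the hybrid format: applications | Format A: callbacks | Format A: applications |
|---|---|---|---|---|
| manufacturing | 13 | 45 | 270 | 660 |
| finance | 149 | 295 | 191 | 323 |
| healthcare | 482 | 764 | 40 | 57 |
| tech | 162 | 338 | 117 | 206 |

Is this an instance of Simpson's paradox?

Manufacturing: the hybrid format 13/45 = 28.9%, Format A 270/660 = 40.9% → Format A
Finance: the hybrid format 149/295 = 50.5%, Format A 191/323 = 59.1% → Format A
Healthcare: the hybrid format 482/764 = 63.1%, Format A 40/57 = 70.2% → Format A
Tech: the hybrid format 162/338 = 47.9%, Format A 117/206 = 56.8% → Format A
Overall: the hybrid format 806/1442 = 55.9%, Format A 618/1246 = 49.6% → the hybrid format
Format A wins each industry group but the hybrid format wins overall — the comparison reverses. Format A's applications skew toward manufacturing, which has a lower base rate.

Yes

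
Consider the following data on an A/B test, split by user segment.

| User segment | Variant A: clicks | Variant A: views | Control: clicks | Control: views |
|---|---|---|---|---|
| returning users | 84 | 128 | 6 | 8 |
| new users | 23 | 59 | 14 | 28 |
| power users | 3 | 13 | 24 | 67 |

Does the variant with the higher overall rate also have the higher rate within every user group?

Returning users: Variant A 84/128 = 65.6%, Control 6/8 = 75.0% → Control
New users: Variant A 23/59 = 39.0%, Control 14/28 = 50.0% → Control
Power users: Variant A 3/13 = 23.1%, Control 24/67 = 35.8% → Control
Overall: Variant A 110/200 = 55.0%, Control 44/103 = 42.7% → Variant A
Control wins each user group but Variant A wins overall — the comparison reverses. Control's views skew toward power users, which has a lower base rate.

No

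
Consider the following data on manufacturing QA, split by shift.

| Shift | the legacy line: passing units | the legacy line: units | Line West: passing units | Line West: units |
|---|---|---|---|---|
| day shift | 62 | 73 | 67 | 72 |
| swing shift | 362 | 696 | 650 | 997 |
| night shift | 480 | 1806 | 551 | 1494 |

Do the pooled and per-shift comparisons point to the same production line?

Yes

Day shift: the legacy line 62/73 = 84.9%, Line West 67/72 = 93.1% → Line West
Swing shift: the legacy line 362/696 = 52.0%, Line West 650/997 = 65.2% → Line West
Night shift: the legacy line 480/1806 = 26.6%, Line West 551/1494 = 36.9% → Line West
Overall: the legacy line 904/2575 = 35.1%, Line West 1268/2563 = 49.5% → Line West
Line West wins overall and in every shift group — no reversal.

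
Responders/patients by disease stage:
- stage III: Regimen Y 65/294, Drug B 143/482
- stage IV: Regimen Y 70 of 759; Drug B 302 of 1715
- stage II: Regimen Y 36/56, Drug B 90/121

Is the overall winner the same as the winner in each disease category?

Stage III: Regimen Y 65/294 = 22.1%, Drug B 143/482 = 29.7% → Drug B
Stage IV: Regimen Y 70/759 = 9.2%, Drug B 302/1715 = 17.6% → Drug B
Stage II: Regimen Y 36/56 = 64.3%, Drug B 90/121 = 74.4% → Drug B
Overall: Regimen Y 171/1109 = 15.4%, Drug B 535/2318 = 23.1% → Drug B
Drug B wins overall and in every disease group — no reversal.

Yes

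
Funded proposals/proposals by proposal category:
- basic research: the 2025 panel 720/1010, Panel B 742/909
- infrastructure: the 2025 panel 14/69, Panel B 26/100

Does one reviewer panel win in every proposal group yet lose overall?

No

Basic research: the 2025 panel 720/1010 = 71.3%, Panel B 742/909 = 81.6% → Panel B
Infrastructure: the 2025 panel 14/69 = 20.3%, Panel B 26/100 = 26.0% → Panel B
Overall: the 2025 panel 734/1079 = 68.0%, Panel B 768/1009 = 76.1% → Panel B
Panel B wins overall and in every proposal group — no reversal.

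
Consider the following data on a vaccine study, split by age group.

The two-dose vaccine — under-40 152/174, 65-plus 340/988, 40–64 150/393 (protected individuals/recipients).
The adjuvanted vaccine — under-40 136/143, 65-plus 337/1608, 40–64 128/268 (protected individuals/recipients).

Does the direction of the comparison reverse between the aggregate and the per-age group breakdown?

No

Under-40: the two-dose vaccine 152/174 = 87.4%, the adjuvanted vaccine 136/143 = 95.1% → the adjuvanted vaccine
65-plus: the two-dose vaccine 340/988 = 34.4%, the adjuvanted vaccine 337/1608 = 21.0% → the two-dose vaccine
40–64: the two-dose vaccine 150/393 = 38.2%, the adjuvanted vaccine 128/268 = 47.8% → the adjuvanted vaccine
Overall: the two-dose vaccine 642/1555 = 41.3%, the adjuvanted vaccine 601/2019 = 29.8% → the two-dose vaccine
Neither sweeps: the two-dose vaccine wins 1 of 3 groups, the adjuvanted vaccine wins 2. The two-dose vaccine wins overall but not every group — no Simpson reversal.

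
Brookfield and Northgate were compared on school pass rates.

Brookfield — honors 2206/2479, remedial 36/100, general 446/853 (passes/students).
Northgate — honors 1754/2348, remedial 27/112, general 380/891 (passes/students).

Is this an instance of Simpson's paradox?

No

Honors: Brookfield 2206/2479 = 89.0%, Northgate 1754/2348 = 74.7% → Brookfield
Remedial: Brookfield 36/100 = 36.0%, Northgate 27/112 = 24.1% → Brookfield
General: Brookfield 446/853 = 52.3%, Northgate 380/891 = 42.6% → Brookfield
Overall: Brookfield 2688/3432 = 78.3%, Northgate 2161/3351 = 64.5% → Brookfield
Brookfield wins overall and in every student group — no reversal.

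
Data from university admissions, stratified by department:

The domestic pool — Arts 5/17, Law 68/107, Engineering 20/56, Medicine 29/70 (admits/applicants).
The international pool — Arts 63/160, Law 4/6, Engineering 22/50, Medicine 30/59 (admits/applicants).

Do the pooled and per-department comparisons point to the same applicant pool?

Arts: the domestic pool 5/17 = 29.4%, the international pool 63/160 = 39.4% → the international pool
Law: the domestic pool 68/107 = 63.6%, the international pool 4/6 = 66.7% → the international pool
Engineering: the domestic pool 20/56 = 35.7%, the international pool 22/50 = 44.0% → the international pool
Medicine: the domestic pool 29/70 = 41.4%, the international pool 30/59 = 50.8% → the international pool
Overall: the domestic pool 122/250 = 48.8%, the international pool 119/275 = 43.3% → the domestic pool
The international pool wins each department group but the domestic pool wins overall — the comparison reverses. The international pool's applicants skew toward Arts, which has a lower base rate.

No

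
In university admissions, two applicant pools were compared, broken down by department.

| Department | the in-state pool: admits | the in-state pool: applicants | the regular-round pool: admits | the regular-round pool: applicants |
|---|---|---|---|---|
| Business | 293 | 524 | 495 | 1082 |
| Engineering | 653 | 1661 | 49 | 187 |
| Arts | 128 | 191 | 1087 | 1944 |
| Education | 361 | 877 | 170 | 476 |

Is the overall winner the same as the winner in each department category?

No

Business: the in-state pool 293/524 = 55.9%, the regular-round pool 495/1082 = 45.7% → the in-state pool
Engineering: the in-state pool 653/1661 = 39.3%, the regular-round pool 49/187 = 26.2% → the in-state pool
Arts: the in-state pool 128/191 = 67.0%, the regular-round pool 1087/1944 = 55.9% → the in-state pool
Education: the in-state pool 361/877 = 41.2%, the regular-round pool 170/476 = 35.7% → the in-state pool
Overall: the in-state pool 1435/3253 = 44.1%, the regular-round pool 1801/3689 = 48.8% → the regular-round pool
The in-state pool wins each department group but the regular-round pool wins overall — the comparison reverses. The in-state pool's applicants skew toward Engineering, which has a lower base rate.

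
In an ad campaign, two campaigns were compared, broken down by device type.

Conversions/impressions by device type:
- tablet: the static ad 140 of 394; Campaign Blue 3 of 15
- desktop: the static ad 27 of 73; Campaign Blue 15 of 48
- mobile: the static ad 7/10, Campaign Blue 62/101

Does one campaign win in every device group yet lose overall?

Yes

Tablet: the static ad 140/394 = 35.5%, Campaign Blue 3/15 = 20.0% → the static ad
Desktop: the static ad 27/73 = 37.0%, Campaign Blue 15/48 = 31.2% → the static ad
Mobile: the static ad 7/10 = 70.0%, Campaign Blue 62/101 = 61.4% → the static ad
Overall: the static ad 174/477 = 36.5%, Campaign Blue 80/164 = 48.8% → Campaign Blue
The static ad wins each device group but Campaign Blue wins overall — the comparison reverses. The static ad's impressions skew toward tablet, which has a lower base rate.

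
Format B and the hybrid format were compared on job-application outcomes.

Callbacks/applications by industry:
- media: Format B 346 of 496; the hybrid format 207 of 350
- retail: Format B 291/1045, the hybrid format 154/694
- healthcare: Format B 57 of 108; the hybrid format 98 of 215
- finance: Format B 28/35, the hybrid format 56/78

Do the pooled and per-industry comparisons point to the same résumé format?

Media: Format B 346/496 = 69.8%, the hybrid format 207/350 = 59.1% → Format B
Retail: Format B 291/1045 = 27.8%, the hybrid format 154/694 = 22.2% → Format B
Healthcare: Format B 57/108 = 52.8%, the hybrid format 98/215 = 45.6% → Format B
Finance: Format B 28/35 = 80.0%, the hybrid format 56/78 = 71.8% → Format B
Overall: Format B 722/1684 = 42.9%, the hybrid format 515/1337 = 38.5% → Format B
Format B wins overall and in every industry group — no reversal.

Yes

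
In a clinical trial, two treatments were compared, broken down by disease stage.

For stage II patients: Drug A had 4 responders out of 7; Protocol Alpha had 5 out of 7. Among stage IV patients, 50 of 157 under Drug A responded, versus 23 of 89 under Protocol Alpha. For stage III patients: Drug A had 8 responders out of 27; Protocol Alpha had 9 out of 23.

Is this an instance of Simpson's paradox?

No

Stage II: Drug A 4/7 = 57.1%, Protocol Alpha 5/7 = 71.4% → Protocol Alpha
Stage IV: Drug A 50/157 = 31.8%, Protocol Alpha 23/89 = 25.8% → Drug A
Stage III: Drug A 8/27 = 29.6%, Protocol Alpha 9/23 = 39.1% → Protocol Alpha
Overall: Drug A 62/191 = 32.5%, Protocol Alpha 37/119 = 31.1% → Drug A
Neither sweeps: Drug A wins 1 of 3 groups, Protocol Alpha wins 2. Drug A wins overall but not every group — no Simpson reversal.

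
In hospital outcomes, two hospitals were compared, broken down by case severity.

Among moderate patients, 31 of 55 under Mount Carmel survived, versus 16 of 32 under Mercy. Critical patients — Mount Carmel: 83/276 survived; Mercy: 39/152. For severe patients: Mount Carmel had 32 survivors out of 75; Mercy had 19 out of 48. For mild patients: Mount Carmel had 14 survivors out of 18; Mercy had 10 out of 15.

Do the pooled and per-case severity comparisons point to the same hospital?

Yes

Moderate: Mount Carmel 31/55 = 56.4%, Mercy 16/32 = 50.0% → Mount Carmel
Critical: Mount Carmel 83/276 = 30.1%, Mercy 39/152 = 25.7% → Mount Carmel
Severe: Mount Carmel 32/75 = 42.7%, Mercy 19/48 = 39.6% → Mount Carmel
Mild: Mount Carmel 14/18 = 77.8%, Mercy 10/15 = 66.7% → Mount Carmel
Overall: Mount Carmel 160/424 = 37.7%, Mercy 84/247 = 34.0% → Mount Carmel
Mount Carmel wins overall and in every case group — no reversal.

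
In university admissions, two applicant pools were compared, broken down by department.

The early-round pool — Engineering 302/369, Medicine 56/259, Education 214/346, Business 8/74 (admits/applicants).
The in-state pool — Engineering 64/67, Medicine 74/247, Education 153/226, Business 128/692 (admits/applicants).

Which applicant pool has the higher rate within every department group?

Engineering: the early-round pool 302/369 = 81.8%, the in-state pool 64/67 = 95.5% → the in-state pool
Medicine: the early-round pool 56/259 = 21.6%, the in-state pool 74/247 = 30.0% → the in-state pool
Education: the early-round pool 214/346 = 61.8%, the in-state pool 153/226 = 67.7% → the in-state pool
Business: the early-round pool 8/74 = 10.8%, the in-state pool 128/692 = 18.5% → the in-state pool
The in-state pool has the higher rate in all 4 groups.

the in-state pool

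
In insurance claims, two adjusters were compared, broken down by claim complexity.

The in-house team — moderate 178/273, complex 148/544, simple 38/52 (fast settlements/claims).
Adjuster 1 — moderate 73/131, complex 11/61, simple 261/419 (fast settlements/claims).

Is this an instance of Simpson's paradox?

Moderate: the in-house team 178/273 = 65.2%, Adjuster 1 73/131 = 55.7% → the in-house team
Complex: the in-house team 148/544 = 27.2%, Adjuster 1 11/61 = 18.0% → the in-house team
Simple: the in-house team 38/52 = 73.1%, Adjuster 1 261/419 = 62.3% → the in-house team
Overall: the in-house team 364/869 = 41.9%, Adjuster 1 345/611 = 56.5% → Adjuster 1
The in-house team wins each claim group but Adjuster 1 wins overall — the comparison reverses. The in-house team's claims skew toward complex, which has a lower base rate.

Yes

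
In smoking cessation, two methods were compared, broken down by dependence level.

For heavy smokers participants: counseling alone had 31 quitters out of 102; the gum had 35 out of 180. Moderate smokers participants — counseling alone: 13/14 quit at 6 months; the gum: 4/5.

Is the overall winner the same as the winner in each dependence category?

Heavy smokers: counseling alone 31/102 = 30.4%, the gum 35/180 = 19.4% → counseling alone
Moderate smokers: counseling alone 13/14 = 92.9%, the gum 4/5 = 80.0% → counseling alone
Overall: counseling alone 44/116 = 37.9%, the gum 39/185 = 21.1% → counseling alone
Counseling alone wins overall and in every dependence group — no reversal.

Yes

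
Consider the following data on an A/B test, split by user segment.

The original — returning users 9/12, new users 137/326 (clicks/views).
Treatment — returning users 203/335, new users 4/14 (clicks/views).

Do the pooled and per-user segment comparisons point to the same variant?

Returning users: the original 9/12 = 75.0%, Treatment 203/335 = 60.6% → the original
New users: the original 137/326 = 42.0%, Treatment 4/14 = 28.6% → the original
Overall: the original 146/338 = 43.2%, Treatment 207/349 = 59.3% → Treatment
The original wins each user group but Treatment wins overall — the comparison reverses. The original's views skew toward new users, which has a lower base rate.

No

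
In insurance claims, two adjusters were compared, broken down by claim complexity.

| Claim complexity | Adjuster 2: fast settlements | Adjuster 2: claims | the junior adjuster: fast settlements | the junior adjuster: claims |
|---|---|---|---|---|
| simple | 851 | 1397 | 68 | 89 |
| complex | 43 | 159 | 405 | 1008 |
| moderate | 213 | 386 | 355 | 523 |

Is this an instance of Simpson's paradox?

Yes

Simple: Adjuster 2 851/1397 = 60.9%, the junior adjuster 68/89 = 76.4% → the junior adjuster
Complex: Adjuster 2 43/159 = 27.0%, the junior adjuster 405/1008 = 40.2% → the junior adjuster
Moderate: Adjuster 2 213/386 = 55.2%, the junior adjuster 355/523 = 67.9% → the junior adjuster
Overall: Adjuster 2 1107/1942 = 57.0%, the junior adjuster 828/1620 = 51.1% → Adjuster 2
The junior adjuster wins each claim group but Adjuster 2 wins overall — the comparison reverses. The junior adjuster's claims skew toward complex, which has a lower base rate.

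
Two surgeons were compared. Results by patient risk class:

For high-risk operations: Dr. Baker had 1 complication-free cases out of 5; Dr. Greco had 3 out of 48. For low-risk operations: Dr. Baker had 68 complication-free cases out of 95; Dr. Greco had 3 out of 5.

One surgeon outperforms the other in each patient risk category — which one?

High-risk: Dr. Baker 1/5 = 20.0%, Dr. Greco 3/48 = 6.2% → Dr. Baker
Low-risk: Dr. Baker 68/95 = 71.6%, Dr. Greco 3/5 = 60.0% → Dr. Baker
Dr. Baker has the higher rate in both groups.

Dr. Baker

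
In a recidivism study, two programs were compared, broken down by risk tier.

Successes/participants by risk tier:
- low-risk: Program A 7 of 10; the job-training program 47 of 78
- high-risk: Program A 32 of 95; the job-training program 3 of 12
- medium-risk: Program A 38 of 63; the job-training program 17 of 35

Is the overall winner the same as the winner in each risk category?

Low-risk: Program A 7/10 = 70.0%, the job-training program 47/78 = 60.3% → Program A
High-risk: Program A 32/95 = 33.7%, the job-training program 3/12 = 25.0% → Program A
Medium-risk: Program A 38/63 = 60.3%, the job-training program 17/35 = 48.6% → Program A
Overall: Program A 77/168 = 45.8%, the job-training program 67/125 = 53.6% → the job-training program
Program A wins each risk group but the job-training program wins overall — the comparison reverses. Program A's participants skew toward high-risk, which has a lower base rate.

No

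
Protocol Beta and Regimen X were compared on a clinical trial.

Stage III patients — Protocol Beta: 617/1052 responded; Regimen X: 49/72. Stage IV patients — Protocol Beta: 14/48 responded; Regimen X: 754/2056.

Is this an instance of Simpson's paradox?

Yes

Stage III: Protocol Beta 617/1052 = 58.7%, Regimen X 49/72 = 68.1% → Regimen X
Stage IV: Protocol Beta 14/48 = 29.2%, Regimen X 754/2056 = 36.7% → Regimen X
Overall: Protocol Beta 631/1100 = 57.4%, Regimen X 803/2128 = 37.7% → Protocol Beta
Regimen X wins each disease group but Protocol Beta wins overall — the comparison reverses. Regimen X's patients skew toward stage IV, which has a lower base rate.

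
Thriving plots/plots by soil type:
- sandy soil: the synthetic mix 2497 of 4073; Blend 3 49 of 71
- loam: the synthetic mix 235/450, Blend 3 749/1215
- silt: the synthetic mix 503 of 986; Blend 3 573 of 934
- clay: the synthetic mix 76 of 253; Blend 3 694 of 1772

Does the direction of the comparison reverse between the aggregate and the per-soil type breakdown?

Sandy soil: the synthetic mix 2497/4073 = 61.3%, Blend 3 49/71 = 69.0% → Blend 3
Loam: the synthetic mix 235/450 = 52.2%, Blend 3 749/1215 = 61.6% → Blend 3
Silt: the synthetic mix 503/986 = 51.0%, Blend 3 573/934 = 61.3% → Blend 3
Clay: the synthetic mix 76/253 = 30.0%, Blend 3 694/1772 = 39.2% → Blend 3
Overall: the synthetic mix 3311/5762 = 57.5%, Blend 3 2065/3992 = 51.7% → the synthetic mix
Blend 3 wins each soil group but the synthetic mix wins overall — the comparison reverses. Blend 3's plots skew toward clay, which has a lower base rate.

Yes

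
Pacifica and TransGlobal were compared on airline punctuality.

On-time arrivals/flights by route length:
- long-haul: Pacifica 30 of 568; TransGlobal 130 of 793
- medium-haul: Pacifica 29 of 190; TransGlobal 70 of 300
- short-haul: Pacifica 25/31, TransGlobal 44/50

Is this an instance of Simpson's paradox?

Long-haul: Pacifica 30/568 = 5.3%, TransGlobal 130/793 = 16.4% → TransGlobal
Medium-haul: Pacifica 29/190 = 15.3%, TransGlobal 70/300 = 23.3% → TransGlobal
Short-haul: Pacifica 25/31 = 80.6%, TransGlobal 44/50 = 88.0% → TransGlobal
Overall: Pacifica 84/789 = 10.6%, TransGlobal 244/1143 = 21.3% → TransGlobal
TransGlobal wins overall and in every route group — no reversal.

No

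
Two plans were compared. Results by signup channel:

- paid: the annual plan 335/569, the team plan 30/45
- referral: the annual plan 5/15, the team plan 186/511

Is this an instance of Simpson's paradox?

Yes

Paid: the annual plan 335/569 = 58.9%, the team plan 30/45 = 66.7% → the team plan
Referral: the annual plan 5/15 = 33.3%, the team plan 186/511 = 36.4% → the team plan
Overall: the annual plan 340/584 = 58.2%, the team plan 216/556 = 38.8% → the annual plan
The team plan wins each signup group but the annual plan wins overall — the comparison reverses. The team plan's customers skew toward referral, which has a lower base rate.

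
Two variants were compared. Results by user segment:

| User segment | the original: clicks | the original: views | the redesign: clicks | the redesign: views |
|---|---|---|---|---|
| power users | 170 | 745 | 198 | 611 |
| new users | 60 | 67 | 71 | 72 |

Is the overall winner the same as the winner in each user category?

Yes

Power users: the original 170/745 = 22.8%, the redesign 198/611 = 32.4% → the redesign
New users: the original 60/67 = 89.6%, the redesign 71/72 = 98.6% → the redesign
Overall: the original 230/812 = 28.3%, the redesign 269/683 = 39.4% → the redesign
The redesign wins overall and in every user group — no reversal.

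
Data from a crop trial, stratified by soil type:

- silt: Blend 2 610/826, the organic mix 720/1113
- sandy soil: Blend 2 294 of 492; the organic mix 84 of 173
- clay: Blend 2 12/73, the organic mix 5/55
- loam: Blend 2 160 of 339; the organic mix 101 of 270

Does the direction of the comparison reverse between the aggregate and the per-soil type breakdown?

No

Silt: Blend 2 610/826 = 73.8%, the organic mix 720/1113 = 64.7% → Blend 2
Sandy soil: Blend 2 294/492 = 59.8%, the organic mix 84/173 = 48.6% → Blend 2
Clay: Blend 2 12/73 = 16.4%, the organic mix 5/55 = 9.1% → Blend 2
Loam: Blend 2 160/339 = 47.2%, the organic mix 101/270 = 37.4% → Blend 2
Overall: Blend 2 1076/1730 = 62.2%, the organic mix 910/1611 = 56.5% → Blend 2
Blend 2 wins overall and in every soil group — no reversal.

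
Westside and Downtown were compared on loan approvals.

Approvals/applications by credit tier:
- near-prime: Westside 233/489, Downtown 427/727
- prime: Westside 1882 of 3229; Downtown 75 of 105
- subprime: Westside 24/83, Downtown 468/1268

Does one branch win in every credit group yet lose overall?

Yes

Near-prime: Westside 233/489 = 47.6%, Downtown 427/727 = 58.7% → Downtown
Prime: Westside 1882/3229 = 58.3%, Downtown 75/105 = 71.4% → Downtown
Subprime: Westside 24/83 = 28.9%, Downtown 468/1268 = 36.9% → Downtown
Overall: Westside 2139/3801 = 56.3%, Downtown 970/2100 = 46.2% → Westside
Downtown wins each credit group but Westside wins overall — the comparison reverses. Downtown's applications skew toward subprime, which has a lower base rate.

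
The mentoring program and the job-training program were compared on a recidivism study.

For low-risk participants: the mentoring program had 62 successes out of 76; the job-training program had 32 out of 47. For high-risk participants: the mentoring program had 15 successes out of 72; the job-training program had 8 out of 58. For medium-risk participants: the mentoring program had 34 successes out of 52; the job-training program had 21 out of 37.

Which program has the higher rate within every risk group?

the mentoring program

Low-risk: the mentoring program 62/76 = 81.6%, the job-training program 32/47 = 68.1% → the mentoring program
High-risk: the mentoring program 15/72 = 20.8%, the job-training program 8/58 = 13.8% → the mentoring program
Medium-risk: the mentoring program 34/52 = 65.4%, the job-training program 21/37 = 56.8% → the mentoring program
The mentoring program has the higher rate in all 3 groups.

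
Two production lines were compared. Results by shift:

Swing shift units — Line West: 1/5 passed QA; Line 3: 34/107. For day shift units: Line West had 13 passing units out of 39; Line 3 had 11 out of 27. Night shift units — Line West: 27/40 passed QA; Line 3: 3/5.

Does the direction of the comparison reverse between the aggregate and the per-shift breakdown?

Swing shift: Line West 1/5 = 20.0%, Line 3 34/107 = 31.8% → Line 3
Day shift: Line West 13/39 = 33.3%, Line 3 11/27 = 40.7% → Line 3
Night shift: Line West 27/40 = 67.5%, Line 3 3/5 = 60.0% → Line West
Overall: Line West 41/84 = 48.8%, Line 3 48/139 = 34.5% → Line West
Neither sweeps: Line West wins 1 of 3 groups, Line 3 wins 2. Line West wins overall but not every group — no Simpson reversal.

No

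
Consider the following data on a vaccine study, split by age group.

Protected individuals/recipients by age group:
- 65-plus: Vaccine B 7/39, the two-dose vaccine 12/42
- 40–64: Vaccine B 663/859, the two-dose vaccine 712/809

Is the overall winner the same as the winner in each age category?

Yes

65-plus: Vaccine B 7/39 = 17.9%, the two-dose vaccine 12/42 = 28.6% → the two-dose vaccine
40–64: Vaccine B 663/859 = 77.2%, the two-dose vaccine 712/809 = 88.0% → the two-dose vaccine
Overall: Vaccine B 670/898 = 74.6%, the two-dose vaccine 724/851 = 85.1% → the two-dose vaccine
The two-dose vaccine wins overall and in every age group — no reversal.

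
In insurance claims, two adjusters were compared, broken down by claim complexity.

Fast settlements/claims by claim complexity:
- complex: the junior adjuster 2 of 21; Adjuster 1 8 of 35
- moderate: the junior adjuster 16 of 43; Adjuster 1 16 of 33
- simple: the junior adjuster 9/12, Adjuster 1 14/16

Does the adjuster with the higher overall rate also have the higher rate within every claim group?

Complex: the junior adjuster 2/21 = 9.5%, Adjuster 1 8/35 = 22.9% → Adjuster 1
Moderate: the junior adjuster 16/43 = 37.2%, Adjuster 1 16/33 = 48.5% → Adjuster 1
Simple: the junior adjuster 9/12 = 75.0%, Adjuster 1 14/16 = 87.5% → Adjuster 1
Overall: the junior adjuster 27/76 = 35.5%, Adjuster 1 38/84 = 45.2% → Adjuster 1
Adjuster 1 wins overall and in every claim group — no reversal.

Yes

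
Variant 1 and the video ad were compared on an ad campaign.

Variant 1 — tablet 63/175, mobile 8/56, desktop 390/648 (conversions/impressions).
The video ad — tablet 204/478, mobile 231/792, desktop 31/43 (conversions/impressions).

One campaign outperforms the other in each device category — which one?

the video ad

Tablet: Variant 1 63/175 = 36.0%, the video ad 204/478 = 42.7% → the video ad
Mobile: Variant 1 8/56 = 14.3%, the video ad 231/792 = 29.2% → the video ad
Desktop: Variant 1 390/648 = 60.2%, the video ad 31/43 = 72.1% → the video ad
The video ad has the higher rate in all 3 groups.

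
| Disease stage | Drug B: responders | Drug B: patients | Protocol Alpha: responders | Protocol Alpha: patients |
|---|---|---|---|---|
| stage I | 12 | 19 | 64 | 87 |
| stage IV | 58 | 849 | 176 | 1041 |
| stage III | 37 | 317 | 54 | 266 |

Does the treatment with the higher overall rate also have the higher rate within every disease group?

Yes

Stage I: Drug B 12/19 = 63.2%, Protocol Alpha 64/87 = 73.6% → Protocol Alpha
Stage IV: Drug B 58/849 = 6.8%, Protocol Alpha 176/1041 = 16.9% → Protocol Alpha
Stage III: Drug B 37/317 = 11.7%, Protocol Alpha 54/266 = 20.3% → Protocol Alpha
Overall: Drug B 107/1185 = 9.0%, Protocol Alpha 294/1394 = 21.1% → Protocol Alpha
Protocol Alpha wins overall and in every disease group — no reversal.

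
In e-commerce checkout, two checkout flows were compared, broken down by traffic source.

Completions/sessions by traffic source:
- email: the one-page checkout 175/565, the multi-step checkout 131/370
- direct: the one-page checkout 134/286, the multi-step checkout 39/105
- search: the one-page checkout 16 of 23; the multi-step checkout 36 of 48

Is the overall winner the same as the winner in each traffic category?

No

Email: the one-page checkout 175/565 = 31.0%, the multi-step checkout 131/370 = 35.4% → the multi-step checkout
Direct: the one-page checkout 134/286 = 46.9%, the multi-step checkout 39/105 = 37.1% → the one-page checkout
Search: the one-page checkout 16/23 = 69.6%, the multi-step checkout 36/48 = 75.0% → the multi-step checkout
Overall: the one-page checkout 325/874 = 37.2%, the multi-step checkout 206/523 = 39.4% → the multi-step checkout
Neither sweeps: the one-page checkout wins 1 of 3 groups, the multi-step checkout wins 2. The multi-step checkout wins overall but not every group — no Simpson reversal.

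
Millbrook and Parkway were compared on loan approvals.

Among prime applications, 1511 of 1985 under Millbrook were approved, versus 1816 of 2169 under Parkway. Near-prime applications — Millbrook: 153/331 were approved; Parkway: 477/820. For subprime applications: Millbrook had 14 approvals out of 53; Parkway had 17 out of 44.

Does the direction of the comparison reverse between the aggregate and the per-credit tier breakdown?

No

Prime: Millbrook 1511/1985 = 76.1%, Parkway 1816/2169 = 83.7% → Parkway
Near-prime: Millbrook 153/331 = 46.2%, Parkway 477/820 = 58.2% → Parkway
Subprime: Millbrook 14/53 = 26.4%, Parkway 17/44 = 38.6% → Parkway
Overall: Millbrook 1678/2369 = 70.8%, Parkway 2310/3033 = 76.2% → Parkway
Parkway wins overall and in every credit group — no reversal.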